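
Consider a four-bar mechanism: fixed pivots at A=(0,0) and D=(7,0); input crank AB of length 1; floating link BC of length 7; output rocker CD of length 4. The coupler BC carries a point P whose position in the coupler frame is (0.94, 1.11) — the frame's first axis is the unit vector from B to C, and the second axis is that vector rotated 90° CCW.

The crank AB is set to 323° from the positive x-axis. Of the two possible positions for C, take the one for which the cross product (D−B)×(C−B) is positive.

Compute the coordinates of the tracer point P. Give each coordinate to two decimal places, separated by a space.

A=(0,0), D=(7.00,0)
B = A + 1.00·(cos323°, sin323°) = (0.7986, -0.6018)
|BD| = 6.2305
circle(B,7.00) ∩ circle(D,4.00): a=5.7635, h=3.9726
  candidates: C₊=(6.1515,3.9090) cross=24.752; C₋=(6.9189,-3.9992) cross=-24.752
  mode + wants cross > 0 → take C=(6.1515,3.9090) (cross=24.752)
ex = (C−B)/|BC| = (0.7647,0.6444); ey = (-0.6444,0.7647)
P = B + 0.94·ex + 1.11·ey = (0.8022,0.8527)

0.80 0.85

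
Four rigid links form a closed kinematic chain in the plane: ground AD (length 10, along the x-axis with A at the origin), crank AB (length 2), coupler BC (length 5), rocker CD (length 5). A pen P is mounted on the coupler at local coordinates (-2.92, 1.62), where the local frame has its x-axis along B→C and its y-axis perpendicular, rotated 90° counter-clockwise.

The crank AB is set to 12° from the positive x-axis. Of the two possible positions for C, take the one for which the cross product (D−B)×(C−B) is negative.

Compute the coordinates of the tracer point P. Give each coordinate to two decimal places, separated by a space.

0.72 3.52

A=(0,0), D=(10.00,0)
B = A + 2.00·(cos12°, sin12°) = (1.9563, 0.4158)
|BD| = 8.0544
circle(B,5.00) ∩ circle(D,5.00): a=4.0272, h=2.9634
  candidates: C₊=(6.1311,3.1673) cross=23.868; C₋=(5.8252,-2.7515) cross=-23.868
  mode - wants cross < 0 → take C=(5.8252,-2.7515) (cross=-23.868)
ex = (C−B)/|BC| = (0.7738,-0.6335); ey = (0.6335,0.7738)
P = B + -2.92·ex + 1.62·ey = (0.7231,3.5190)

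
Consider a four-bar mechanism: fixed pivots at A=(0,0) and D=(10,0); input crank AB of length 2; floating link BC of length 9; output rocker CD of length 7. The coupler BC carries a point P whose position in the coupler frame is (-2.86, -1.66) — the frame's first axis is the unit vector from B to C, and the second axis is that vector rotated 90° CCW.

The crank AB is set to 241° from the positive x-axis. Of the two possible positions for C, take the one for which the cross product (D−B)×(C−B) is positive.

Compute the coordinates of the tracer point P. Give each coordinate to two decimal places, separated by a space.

-1.65 -4.99

A=(0,0), D=(10.00,0)
B = A + 2.00·(cos241°, sin241°) = (-0.9696, -1.7492)
|BD| = 11.1082
circle(B,9.00) ∩ circle(D,7.00): a=6.9945, h=5.6637
  candidates: C₊=(5.0457,4.9452) cross=62.913; C₋=(6.8295,-6.2408) cross=-62.913
  mode + wants cross > 0 → take C=(5.0457,4.9452) (cross=62.913)
ex = (C−B)/|BC| = (0.6684,0.7438); ey = (-0.7438,0.6684)
P = B + -2.86·ex + -1.66·ey = (-1.6464,-4.9861)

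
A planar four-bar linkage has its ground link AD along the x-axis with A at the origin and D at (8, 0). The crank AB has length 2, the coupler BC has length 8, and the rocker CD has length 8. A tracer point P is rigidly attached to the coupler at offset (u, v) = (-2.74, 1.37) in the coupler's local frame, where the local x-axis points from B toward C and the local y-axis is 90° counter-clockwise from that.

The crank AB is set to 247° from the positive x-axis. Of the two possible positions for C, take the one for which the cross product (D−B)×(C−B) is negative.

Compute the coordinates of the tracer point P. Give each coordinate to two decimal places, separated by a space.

-1.80 1.05

A=(0,0), D=(8.00,0)
B = A + 2.00·(cos247°, sin247°) = (-0.7815, -1.8410)
|BD| = 8.9724
circle(B,8.00) ∩ circle(D,8.00): a=4.4862, h=6.6238
  candidates: C₊=(2.2502,5.5623) cross=59.431; C₋=(4.9684,-7.4033) cross=-59.431
  mode - wants cross < 0 → take C=(4.9684,-7.4033) (cross=-59.431)
ex = (C−B)/|BC| = (0.7187,-0.6953); ey = (0.6953,0.7187)
P = B + -2.74·ex + 1.37·ey = (-1.7982,1.0487)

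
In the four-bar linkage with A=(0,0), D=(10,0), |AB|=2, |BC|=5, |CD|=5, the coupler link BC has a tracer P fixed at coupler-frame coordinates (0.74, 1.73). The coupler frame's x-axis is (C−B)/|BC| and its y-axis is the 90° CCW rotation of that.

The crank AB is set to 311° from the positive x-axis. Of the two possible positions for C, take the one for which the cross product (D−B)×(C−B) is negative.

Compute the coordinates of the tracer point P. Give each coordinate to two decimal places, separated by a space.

2.56 -0.10

A=(0,0), D=(10.00,0)
B = A + 2.00·(cos311°, sin311°) = (1.3121, -1.5094)
|BD| = 8.8180
circle(B,5.00) ∩ circle(D,5.00): a=4.4090, h=2.3581
  candidates: C₊=(5.2524,1.5686) cross=20.794; C₋=(6.0597,-3.0780) cross=-20.794
  mode - wants cross < 0 → take C=(6.0597,-3.0780) (cross=-20.794)
ex = (C−B)/|BC| = (0.9495,-0.3137); ey = (0.3137,0.9495)
P = B + 0.74·ex + 1.73·ey = (2.5575,-0.0989)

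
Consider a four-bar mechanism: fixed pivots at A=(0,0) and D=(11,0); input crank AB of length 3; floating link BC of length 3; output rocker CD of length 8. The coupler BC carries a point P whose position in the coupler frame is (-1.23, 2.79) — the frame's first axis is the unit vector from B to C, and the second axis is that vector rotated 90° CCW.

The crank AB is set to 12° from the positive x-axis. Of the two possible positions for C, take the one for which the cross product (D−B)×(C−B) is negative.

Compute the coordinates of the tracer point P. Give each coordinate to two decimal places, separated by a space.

A=(0,0), D=(11.00,0)
B = A + 3.00·(cos12°, sin12°) = (2.9344, 0.6237)
|BD| = 8.0896
circle(B,3.00) ∩ circle(D,8.00): a=0.6454, h=2.9298
  candidates: C₊=(3.8038,3.4950) cross=23.701; C₋=(3.3520,-2.3471) cross=-23.701
  mode - wants cross < 0 → take C=(3.3520,-2.3471) (cross=-23.701)
ex = (C−B)/|BC| = (0.1392,-0.9903); ey = (0.9903,0.1392)
P = B + -1.23·ex + 2.79·ey = (5.5261,2.2301)

5.53 2.23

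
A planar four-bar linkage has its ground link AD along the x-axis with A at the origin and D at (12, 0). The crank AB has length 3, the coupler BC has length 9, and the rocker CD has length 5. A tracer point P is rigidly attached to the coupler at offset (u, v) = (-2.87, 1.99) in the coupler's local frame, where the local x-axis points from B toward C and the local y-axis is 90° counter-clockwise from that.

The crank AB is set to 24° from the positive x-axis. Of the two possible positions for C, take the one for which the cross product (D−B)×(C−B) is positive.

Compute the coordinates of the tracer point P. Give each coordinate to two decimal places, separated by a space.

A=(0,0), D=(12.00,0)
B = A + 3.00·(cos24°, sin24°) = (2.7406, 1.2202)
|BD| = 9.3394
circle(B,9.00) ∩ circle(D,5.00): a=7.6678, h=4.7123
  candidates: C₊=(10.9583,4.8903) cross=44.010; C₋=(9.7270,-4.4535) cross=-44.010
  mode + wants cross > 0 → take C=(10.9583,4.8903) (cross=44.010)
ex = (C−B)/|BC| = (0.9131,0.4078); ey = (-0.4078,0.9131)
P = B + -2.87·ex + 1.99·ey = (-0.6914,1.8669)

-0.69 1.87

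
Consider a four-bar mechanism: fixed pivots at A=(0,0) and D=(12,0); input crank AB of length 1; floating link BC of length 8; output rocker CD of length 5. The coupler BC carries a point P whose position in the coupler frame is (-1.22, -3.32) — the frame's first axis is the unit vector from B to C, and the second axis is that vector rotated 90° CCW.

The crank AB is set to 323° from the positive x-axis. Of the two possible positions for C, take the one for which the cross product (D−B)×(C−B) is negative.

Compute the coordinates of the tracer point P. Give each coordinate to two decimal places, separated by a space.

-1.49 -3.30

A=(0,0), D=(12.00,0)
B = A + 1.00·(cos323°, sin323°) = (0.7986, -0.6018)
|BD| = 11.2175
circle(B,8.00) ∩ circle(D,5.00): a=7.3471, h=3.1654
  candidates: C₊=(7.9653,2.9532) cross=35.508; C₋=(8.3050,-3.3685) cross=-35.508
  mode - wants cross < 0 → take C=(8.3050,-3.3685) (cross=-35.508)
ex = (C−B)/|BC| = (0.9383,-0.3458); ey = (0.3458,0.9383)
P = B + -1.22·ex + -3.32·ey = (-1.4943,-3.2950)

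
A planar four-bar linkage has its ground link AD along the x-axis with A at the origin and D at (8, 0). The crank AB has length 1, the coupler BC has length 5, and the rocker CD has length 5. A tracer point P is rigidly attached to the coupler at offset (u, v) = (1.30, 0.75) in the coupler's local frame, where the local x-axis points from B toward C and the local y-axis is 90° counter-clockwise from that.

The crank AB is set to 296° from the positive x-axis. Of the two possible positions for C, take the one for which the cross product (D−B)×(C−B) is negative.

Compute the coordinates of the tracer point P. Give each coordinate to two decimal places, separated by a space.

1.94 -0.99

A=(0,0), D=(8.00,0)
B = A + 1.00·(cos296°, sin296°) = (0.4384, -0.8988)
|BD| = 7.6149
circle(B,5.00) ∩ circle(D,5.00): a=3.8074, h=3.2409
  candidates: C₊=(3.8367,2.7689) cross=24.679; C₋=(4.6017,-3.6677) cross=-24.679
  mode - wants cross < 0 → take C=(4.6017,-3.6677) (cross=-24.679)
ex = (C−B)/|BC| = (0.8327,-0.5538); ey = (0.5538,0.8327)
P = B + 1.30·ex + 0.75·ey = (1.9362,-0.9942)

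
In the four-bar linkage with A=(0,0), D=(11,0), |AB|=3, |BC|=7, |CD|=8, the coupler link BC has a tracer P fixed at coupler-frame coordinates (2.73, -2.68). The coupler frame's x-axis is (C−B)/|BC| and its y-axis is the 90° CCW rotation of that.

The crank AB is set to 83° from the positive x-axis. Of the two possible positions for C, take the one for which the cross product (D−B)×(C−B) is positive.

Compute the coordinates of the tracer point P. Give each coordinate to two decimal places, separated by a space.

4.08 2.06

A=(0,0), D=(11.00,0)
B = A + 3.00·(cos83°, sin83°) = (0.3656, 2.9776)
|BD| = 11.0434
circle(B,7.00) ∩ circle(D,8.00): a=4.8426, h=5.0547
  candidates: C₊=(6.3917,6.5394) cross=55.821; C₋=(3.6659,-3.1955) cross=-55.821
  mode + wants cross > 0 → take C=(6.3917,6.5394) (cross=55.821)
ex = (C−B)/|BC| = (0.8609,0.5088); ey = (-0.5088,0.8609)
P = B + 2.73·ex + -2.68·ey = (4.0794,2.0596)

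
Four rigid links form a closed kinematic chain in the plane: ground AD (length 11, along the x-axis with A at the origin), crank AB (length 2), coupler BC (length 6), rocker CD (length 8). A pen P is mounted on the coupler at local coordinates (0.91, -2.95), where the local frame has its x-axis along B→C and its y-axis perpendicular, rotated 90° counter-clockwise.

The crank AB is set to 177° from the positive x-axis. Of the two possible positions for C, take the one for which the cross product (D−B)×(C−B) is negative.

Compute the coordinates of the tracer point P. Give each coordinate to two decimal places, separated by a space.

-2.46 -2.95

A=(0,0), D=(11.00,0)
B = A + 2.00·(cos177°, sin177°) = (-1.9973, 0.1047)
|BD| = 12.9977
circle(B,6.00) ∩ circle(D,8.00): a=5.4217, h=2.5700
  candidates: C₊=(3.4450,2.6309) cross=33.404; C₋=(3.4036,-2.5089) cross=-33.404
  mode - wants cross < 0 → take C=(3.4036,-2.5089) (cross=-33.404)
ex = (C−B)/|BC| = (0.9001,-0.4356); ey = (0.4356,0.9001)
P = B + 0.91·ex + -2.95·ey = (-2.4631,-2.9471)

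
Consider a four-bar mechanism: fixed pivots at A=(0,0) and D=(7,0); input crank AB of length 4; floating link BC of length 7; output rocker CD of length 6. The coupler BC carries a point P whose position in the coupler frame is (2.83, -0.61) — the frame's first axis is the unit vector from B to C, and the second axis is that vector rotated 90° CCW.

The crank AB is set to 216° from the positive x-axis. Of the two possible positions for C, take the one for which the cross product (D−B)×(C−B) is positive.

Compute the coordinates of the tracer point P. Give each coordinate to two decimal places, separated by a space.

A=(0,0), D=(7.00,0)
B = A + 4.00·(cos216°, sin216°) = (-3.2361, -2.3511)
|BD| = 10.5026
circle(B,7.00) ∩ circle(D,6.00): a=5.8702, h=3.8132
  candidates: C₊=(1.6315,2.6794) cross=40.049; C₋=(3.3388,-4.7535) cross=-40.049
  mode + wants cross > 0 → take C=(1.6315,2.6794) (cross=40.049)
ex = (C−B)/|BC| = (0.6954,0.7187); ey = (-0.7187,0.6954)
P = B + 2.83·ex + -0.61·ey = (-0.8298,-0.7415)

-0.83 -0.74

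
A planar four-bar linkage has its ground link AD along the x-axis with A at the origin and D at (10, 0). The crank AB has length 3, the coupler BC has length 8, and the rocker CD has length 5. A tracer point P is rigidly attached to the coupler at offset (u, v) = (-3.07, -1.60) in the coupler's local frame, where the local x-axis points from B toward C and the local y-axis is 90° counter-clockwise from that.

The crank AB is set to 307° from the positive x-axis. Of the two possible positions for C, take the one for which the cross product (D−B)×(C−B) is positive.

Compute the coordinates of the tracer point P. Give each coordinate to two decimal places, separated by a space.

A=(0,0), D=(10.00,0)
B = A + 3.00·(cos307°, sin307°) = (1.8054, -2.3959)
|BD| = 8.5376
circle(B,8.00) ∩ circle(D,5.00): a=6.5528, h=4.5892
  candidates: C₊=(6.8071,3.8478) cross=39.181; C₋=(9.3828,-4.9618) cross=-39.181
  mode + wants cross > 0 → take C=(6.8071,3.8478) (cross=39.181)
ex = (C−B)/|BC| = (0.6252,0.7805); ey = (-0.7805,0.6252)
P = B + -3.07·ex + -1.60·ey = (1.1348,-5.7922)

1.13 -5.79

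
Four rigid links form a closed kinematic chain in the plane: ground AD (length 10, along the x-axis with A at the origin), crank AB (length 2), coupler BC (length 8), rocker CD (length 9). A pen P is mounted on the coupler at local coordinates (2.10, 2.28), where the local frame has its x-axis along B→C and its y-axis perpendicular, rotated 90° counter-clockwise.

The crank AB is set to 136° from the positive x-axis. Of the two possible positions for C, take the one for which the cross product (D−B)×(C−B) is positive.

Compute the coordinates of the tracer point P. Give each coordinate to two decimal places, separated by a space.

-1.52 4.49

A=(0,0), D=(10.00,0)
B = A + 2.00·(cos136°, sin136°) = (-1.4387, 1.3893)
|BD| = 11.5227
circle(B,8.00) ∩ circle(D,9.00): a=5.0237, h=6.2259
  candidates: C₊=(4.2990,6.9641) cross=71.740; C₋=(2.7977,-5.3969) cross=-71.740
  mode + wants cross > 0 → take C=(4.2990,6.9641) (cross=71.740)
ex = (C−B)/|BC| = (0.7172,0.6969); ey = (-0.6969,0.7172)
P = B + 2.10·ex + 2.28·ey = (-1.5213,4.4880)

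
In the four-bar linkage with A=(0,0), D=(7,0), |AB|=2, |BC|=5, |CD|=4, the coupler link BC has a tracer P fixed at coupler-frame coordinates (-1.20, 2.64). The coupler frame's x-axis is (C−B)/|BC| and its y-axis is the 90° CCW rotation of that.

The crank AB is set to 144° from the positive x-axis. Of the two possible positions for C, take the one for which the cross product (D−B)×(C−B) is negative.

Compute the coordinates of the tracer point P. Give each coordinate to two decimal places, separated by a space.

A=(0,0), D=(7.00,0)
B = A + 2.00·(cos144°, sin144°) = (-1.6180, 1.1756)
|BD| = 8.6978
circle(B,5.00) ∩ circle(D,4.00): a=4.8663, h=1.1486
  candidates: C₊=(3.3588,1.6559) cross=9.990; C₋=(3.0484,-0.6202) cross=-9.990
  mode - wants cross < 0 → take C=(3.0484,-0.6202) (cross=-9.990)
ex = (C−B)/|BC| = (0.9333,-0.3591); ey = (0.3591,0.9333)
P = B + -1.20·ex + 2.64·ey = (-1.7898,4.0704)

-1.79 4.07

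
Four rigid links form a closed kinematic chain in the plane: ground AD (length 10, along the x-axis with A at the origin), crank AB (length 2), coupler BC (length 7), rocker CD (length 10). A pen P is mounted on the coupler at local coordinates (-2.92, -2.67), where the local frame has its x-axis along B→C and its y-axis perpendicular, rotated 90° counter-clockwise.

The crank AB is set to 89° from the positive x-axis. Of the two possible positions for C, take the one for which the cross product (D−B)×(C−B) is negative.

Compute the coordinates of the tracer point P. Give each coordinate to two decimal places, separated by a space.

A=(0,0), D=(10.00,0)
B = A + 2.00·(cos89°, sin89°) = (0.0349, 1.9997)
|BD| = 10.1638
circle(B,7.00) ∩ circle(D,10.00): a=2.5730, h=6.5100
  candidates: C₊=(3.8384,7.8762) cross=66.166; C₋=(1.2768,-4.8893) cross=-66.166
  mode - wants cross < 0 → take C=(1.2768,-4.8893) (cross=-66.166)
ex = (C−B)/|BC| = (0.1774,-0.9841); ey = (0.9841,0.1774)
P = B + -2.92·ex + -2.67·ey = (-3.1108,4.3997)

-3.11 4.40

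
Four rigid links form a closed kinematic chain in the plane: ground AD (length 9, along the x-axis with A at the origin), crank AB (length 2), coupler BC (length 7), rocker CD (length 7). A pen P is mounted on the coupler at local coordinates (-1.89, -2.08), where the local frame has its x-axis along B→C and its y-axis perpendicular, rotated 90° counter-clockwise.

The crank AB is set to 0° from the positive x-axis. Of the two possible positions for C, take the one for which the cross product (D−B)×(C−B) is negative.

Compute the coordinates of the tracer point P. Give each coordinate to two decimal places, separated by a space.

-0.75 0.60

A=(0,0), D=(9.00,0)
B = A + 2.00·(cos0°, sin0°) = (2.0000, 0.0000)
|BD| = 7.0000
circle(B,7.00) ∩ circle(D,7.00): a=3.5000, h=6.0622
  candidates: C₊=(5.5000,6.0622) cross=42.435; C₋=(5.5000,-6.0622) cross=-42.435
  mode - wants cross < 0 → take C=(5.5000,-6.0622) (cross=-42.435)
ex = (C−B)/|BC| = (0.5000,-0.8660); ey = (0.8660,0.5000)
P = B + -1.89·ex + -2.08·ey = (-0.7463,0.5968)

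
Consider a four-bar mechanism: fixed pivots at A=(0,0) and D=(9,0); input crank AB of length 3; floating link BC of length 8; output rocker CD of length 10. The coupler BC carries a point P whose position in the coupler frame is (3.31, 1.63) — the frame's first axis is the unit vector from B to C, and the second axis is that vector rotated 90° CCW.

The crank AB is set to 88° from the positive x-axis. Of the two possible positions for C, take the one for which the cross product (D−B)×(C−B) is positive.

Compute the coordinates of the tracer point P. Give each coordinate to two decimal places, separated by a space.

0.92 6.60

A=(0,0), D=(9.00,0)
B = A + 3.00·(cos88°, sin88°) = (0.1047, 2.9982)
|BD| = 9.3870
circle(B,8.00) ∩ circle(D,10.00): a=2.7759, h=7.5029
  candidates: C₊=(5.1317,9.2215) cross=70.430; C₋=(0.3388,-4.9984) cross=-70.430
  mode + wants cross > 0 → take C=(5.1317,9.2215) (cross=70.430)
ex = (C−B)/|BC| = (0.6284,0.7779); ey = (-0.7779,0.6284)
P = B + 3.31·ex + 1.63·ey = (0.9166,6.5973)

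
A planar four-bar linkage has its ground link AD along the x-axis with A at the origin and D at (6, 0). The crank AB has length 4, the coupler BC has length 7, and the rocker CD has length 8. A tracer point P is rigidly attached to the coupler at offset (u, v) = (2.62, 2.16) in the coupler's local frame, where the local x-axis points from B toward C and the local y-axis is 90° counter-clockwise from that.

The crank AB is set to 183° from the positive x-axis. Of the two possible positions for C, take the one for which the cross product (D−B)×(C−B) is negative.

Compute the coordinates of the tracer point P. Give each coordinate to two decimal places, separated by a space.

-0.67 -0.91

A=(0,0), D=(6.00,0)
B = A + 4.00·(cos183°, sin183°) = (-3.9945, -0.2093)
|BD| = 9.9967
circle(B,7.00) ∩ circle(D,8.00): a=4.2481, h=5.5636
  candidates: C₊=(0.1361,5.4420) cross=55.618; C₋=(0.3692,-5.6828) cross=-55.618
  mode - wants cross < 0 → take C=(0.3692,-5.6828) (cross=-55.618)
ex = (C−B)/|BC| = (0.6234,-0.7819); ey = (0.7819,0.6234)
P = B + 2.62·ex + 2.16·ey = (-0.6723,-0.9115)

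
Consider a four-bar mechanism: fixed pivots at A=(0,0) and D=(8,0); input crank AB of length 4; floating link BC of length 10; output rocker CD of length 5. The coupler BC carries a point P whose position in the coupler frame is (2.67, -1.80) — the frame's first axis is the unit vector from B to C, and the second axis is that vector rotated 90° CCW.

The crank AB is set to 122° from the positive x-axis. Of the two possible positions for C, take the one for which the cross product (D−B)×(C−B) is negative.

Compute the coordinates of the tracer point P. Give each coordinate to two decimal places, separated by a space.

A=(0,0), D=(8.00,0)
B = A + 4.00·(cos122°, sin122°) = (-2.1197, 3.3922)
|BD| = 10.6731
circle(B,10.00) ∩ circle(D,5.00): a=8.8501, h=4.6558
  candidates: C₊=(7.7512,4.9938) cross=49.692; C₋=(4.7918,-3.8350) cross=-49.692
  mode - wants cross < 0 → take C=(4.7918,-3.8350) (cross=-49.692)
ex = (C−B)/|BC| = (0.6911,-0.7227); ey = (0.7227,0.6911)
P = B + 2.67·ex + -1.80·ey = (-1.5752,0.2185)

-1.58 0.22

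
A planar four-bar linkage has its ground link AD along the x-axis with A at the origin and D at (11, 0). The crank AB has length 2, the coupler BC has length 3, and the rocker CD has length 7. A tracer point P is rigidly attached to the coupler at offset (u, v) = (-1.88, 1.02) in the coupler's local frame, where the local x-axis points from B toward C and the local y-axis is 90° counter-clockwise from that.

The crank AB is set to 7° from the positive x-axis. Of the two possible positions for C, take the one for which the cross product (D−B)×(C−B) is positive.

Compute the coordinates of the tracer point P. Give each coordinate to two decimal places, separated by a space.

A=(0,0), D=(11.00,0)
B = A + 2.00·(cos7°, sin7°) = (1.9851, 0.2437)
|BD| = 9.0182
circle(B,3.00) ∩ circle(D,7.00): a=2.2914, h=1.9364
  candidates: C₊=(4.3280,2.1175) cross=17.463; C₋=(4.2233,-1.7539) cross=-17.463
  mode + wants cross > 0 → take C=(4.3280,2.1175) (cross=17.463)
ex = (C−B)/|BC| = (0.7810,0.6246); ey = (-0.6246,0.7810)
P = B + -1.88·ex + 1.02·ey = (-0.1202,-0.1339)

-0.12 -0.13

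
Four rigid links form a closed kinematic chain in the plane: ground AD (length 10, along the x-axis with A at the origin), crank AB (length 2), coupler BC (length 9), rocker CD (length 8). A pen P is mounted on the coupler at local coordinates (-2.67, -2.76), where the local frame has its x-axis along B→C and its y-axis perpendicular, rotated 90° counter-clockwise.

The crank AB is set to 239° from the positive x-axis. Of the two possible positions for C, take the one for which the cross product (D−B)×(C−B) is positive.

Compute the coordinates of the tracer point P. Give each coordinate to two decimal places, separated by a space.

A=(0,0), D=(10.00,0)
B = A + 2.00·(cos239°, sin239°) = (-1.0301, -1.7143)
|BD| = 11.1625
circle(B,9.00) ∩ circle(D,8.00): a=6.3427, h=6.3851
  candidates: C₊=(4.2568,5.5691) cross=71.274; C₋=(6.2180,-7.0496) cross=-71.274
  mode + wants cross > 0 → take C=(4.2568,5.5691) (cross=71.274)
ex = (C−B)/|BC| = (0.5874,0.8093); ey = (-0.8093,0.5874)
P = B + -2.67·ex + -2.76·ey = (-0.3649,-5.4964)

-0.36 -5.50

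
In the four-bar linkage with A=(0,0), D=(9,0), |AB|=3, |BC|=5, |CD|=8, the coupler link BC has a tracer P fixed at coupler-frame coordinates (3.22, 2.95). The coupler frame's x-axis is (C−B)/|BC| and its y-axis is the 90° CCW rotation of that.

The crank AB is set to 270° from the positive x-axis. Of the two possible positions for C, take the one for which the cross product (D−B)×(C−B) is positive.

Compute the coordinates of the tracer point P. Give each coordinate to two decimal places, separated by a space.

-2.08 0.84

A=(0,0), D=(9.00,0)
B = A + 3.00·(cos270°, sin270°) = (-0.0000, -3.0000)
|BD| = 9.4868
circle(B,5.00) ∩ circle(D,8.00): a=2.6879, h=4.2160
  candidates: C₊=(1.2168,1.8497) cross=39.997; C₋=(3.8832,-6.1497) cross=-39.997
  mode + wants cross > 0 → take C=(1.2168,1.8497) (cross=39.997)
ex = (C−B)/|BC| = (0.2434,0.9699); ey = (-0.9699,0.2434)
P = B + 3.22·ex + 2.95·ey = (-2.0777,0.8411)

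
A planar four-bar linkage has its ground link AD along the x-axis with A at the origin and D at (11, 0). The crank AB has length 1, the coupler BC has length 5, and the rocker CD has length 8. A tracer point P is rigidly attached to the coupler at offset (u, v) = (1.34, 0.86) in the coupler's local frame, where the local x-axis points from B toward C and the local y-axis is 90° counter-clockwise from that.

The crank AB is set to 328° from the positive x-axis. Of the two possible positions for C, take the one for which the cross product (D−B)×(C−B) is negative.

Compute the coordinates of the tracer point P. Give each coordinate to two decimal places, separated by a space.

A=(0,0), D=(11.00,0)
B = A + 1.00·(cos328°, sin328°) = (0.8480, -0.5299)
|BD| = 10.1658
circle(B,5.00) ∩ circle(D,8.00): a=3.1647, h=3.8710
  candidates: C₊=(3.8066,3.5008) cross=39.352; C₋=(4.2102,-4.2307) cross=-39.352
  mode - wants cross < 0 → take C=(4.2102,-4.2307) (cross=-39.352)
ex = (C−B)/|BC| = (0.6724,-0.7402); ey = (0.7402,0.6724)
P = B + 1.34·ex + 0.86·ey = (2.3856,-0.9434)

2.39 -0.94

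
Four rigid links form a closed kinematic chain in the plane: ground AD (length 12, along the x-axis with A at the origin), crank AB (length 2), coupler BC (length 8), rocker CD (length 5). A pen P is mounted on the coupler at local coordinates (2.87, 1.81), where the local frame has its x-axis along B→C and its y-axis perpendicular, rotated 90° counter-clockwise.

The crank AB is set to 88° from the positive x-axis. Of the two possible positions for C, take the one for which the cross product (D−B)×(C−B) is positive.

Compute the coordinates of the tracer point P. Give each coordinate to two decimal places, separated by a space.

2.69 4.16

A=(0,0), D=(12.00,0)
B = A + 2.00·(cos88°, sin88°) = (0.0698, 1.9988)
|BD| = 12.0965
circle(B,8.00) ∩ circle(D,5.00): a=7.6603, h=2.3065
  candidates: C₊=(8.0059,3.0079) cross=27.901; C₋=(7.2437,-1.5418) cross=-27.901
  mode + wants cross > 0 → take C=(8.0059,3.0079) (cross=27.901)
ex = (C−B)/|BC| = (0.9920,0.1261); ey = (-0.1261,0.9920)
P = B + 2.87·ex + 1.81·ey = (2.6886,4.1563)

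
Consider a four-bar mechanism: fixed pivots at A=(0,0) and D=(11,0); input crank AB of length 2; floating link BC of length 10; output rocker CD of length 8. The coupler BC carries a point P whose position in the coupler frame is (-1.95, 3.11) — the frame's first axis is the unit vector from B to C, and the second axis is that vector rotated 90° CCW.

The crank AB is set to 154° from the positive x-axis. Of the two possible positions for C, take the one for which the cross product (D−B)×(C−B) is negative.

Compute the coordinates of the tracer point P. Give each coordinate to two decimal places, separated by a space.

-1.13 4.49

A=(0,0), D=(11.00,0)
B = A + 2.00·(cos154°, sin154°) = (-1.7976, 0.8767)
|BD| = 12.8276
circle(B,10.00) ∩ circle(D,8.00): a=7.8170, h=6.2365
  candidates: C₊=(6.4274,6.5644) cross=80.000; C₋=(5.5749,-5.8795) cross=-80.000
  mode - wants cross < 0 → take C=(5.5749,-5.8795) (cross=-80.000)
ex = (C−B)/|BC| = (0.7372,-0.6756); ey = (0.6756,0.7372)
P = B + -1.95·ex + 3.11·ey = (-1.1340,4.4870)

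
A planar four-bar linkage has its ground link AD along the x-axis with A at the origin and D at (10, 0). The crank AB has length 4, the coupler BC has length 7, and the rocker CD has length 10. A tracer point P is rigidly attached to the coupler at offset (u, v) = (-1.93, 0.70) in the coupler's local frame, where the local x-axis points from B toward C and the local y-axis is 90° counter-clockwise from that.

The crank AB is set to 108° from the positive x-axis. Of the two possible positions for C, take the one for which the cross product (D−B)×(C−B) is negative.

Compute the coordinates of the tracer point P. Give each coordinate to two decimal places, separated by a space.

-1.02 5.85

A=(0,0), D=(10.00,0)
B = A + 4.00·(cos108°, sin108°) = (-1.2361, 3.8042)
|BD| = 11.8626
circle(B,7.00) ∩ circle(D,10.00): a=3.7817, h=5.8906
  candidates: C₊=(4.2349,8.1709) cross=69.878; C₋=(0.4568,-2.9880) cross=-69.878
  mode - wants cross < 0 → take C=(0.4568,-2.9880) (cross=-69.878)
ex = (C−B)/|BC| = (0.2418,-0.9703); ey = (0.9703,0.2418)
P = B + -1.93·ex + 0.70·ey = (-1.0236,5.8462)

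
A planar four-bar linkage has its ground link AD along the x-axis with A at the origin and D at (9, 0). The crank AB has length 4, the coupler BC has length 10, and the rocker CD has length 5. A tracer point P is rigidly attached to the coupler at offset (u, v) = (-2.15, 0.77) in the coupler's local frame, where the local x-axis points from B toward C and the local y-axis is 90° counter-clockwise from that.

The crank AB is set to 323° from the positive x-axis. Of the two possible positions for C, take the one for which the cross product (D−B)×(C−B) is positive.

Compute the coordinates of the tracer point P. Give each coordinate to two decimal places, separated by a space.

A=(0,0), D=(9.00,0)
B = A + 4.00·(cos323°, sin323°) = (3.1945, -2.4073)
|BD| = 6.2848
circle(B,10.00) ∩ circle(D,5.00): a=9.1092, h=4.1258
  candidates: C₊=(10.0287,4.8930) cross=25.930; C₋=(13.1894,-2.7293) cross=-25.930
  mode + wants cross > 0 → take C=(10.0287,4.8930) (cross=25.930)
ex = (C−B)/|BC| = (0.6834,0.7300); ey = (-0.7300,0.6834)
P = B + -2.15·ex + 0.77·ey = (1.1631,-3.4506)

1.16 -3.45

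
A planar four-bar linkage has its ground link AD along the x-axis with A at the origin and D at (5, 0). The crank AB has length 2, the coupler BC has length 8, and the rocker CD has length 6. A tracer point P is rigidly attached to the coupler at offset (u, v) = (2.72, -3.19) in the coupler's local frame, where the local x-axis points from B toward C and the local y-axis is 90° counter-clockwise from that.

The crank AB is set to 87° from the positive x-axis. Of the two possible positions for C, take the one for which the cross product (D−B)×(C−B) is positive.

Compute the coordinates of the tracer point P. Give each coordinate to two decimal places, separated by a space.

A=(0,0), D=(5.00,0)
B = A + 2.00·(cos87°, sin87°) = (0.1047, 1.9973)
|BD| = 5.2871
circle(B,8.00) ∩ circle(D,6.00): a=5.2915, h=6.0000
  candidates: C₊=(7.2707,5.5537) cross=31.723; C₋=(2.7375,-5.5571) cross=-31.723
  mode + wants cross > 0 → take C=(7.2707,5.5537) (cross=31.723)
ex = (C−B)/|BC| = (0.8957,0.4446); ey = (-0.4446,0.8957)
P = B + 2.72·ex + -3.19·ey = (3.9593,0.3490)

3.96 0.35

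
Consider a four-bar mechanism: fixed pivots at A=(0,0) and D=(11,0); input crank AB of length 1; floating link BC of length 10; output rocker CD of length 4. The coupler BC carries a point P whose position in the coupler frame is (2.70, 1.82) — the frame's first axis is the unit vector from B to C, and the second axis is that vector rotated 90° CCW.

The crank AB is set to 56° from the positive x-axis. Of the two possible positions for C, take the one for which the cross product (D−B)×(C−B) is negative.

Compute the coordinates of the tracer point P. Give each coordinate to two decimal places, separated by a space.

A=(0,0), D=(11.00,0)
B = A + 1.00·(cos56°, sin56°) = (0.5592, 0.8290)
|BD| = 10.4737
circle(B,10.00) ∩ circle(D,4.00): a=9.2469, h=3.8072
  candidates: C₊=(10.0784,3.8924) cross=39.876; C₋=(9.4757,-3.6982) cross=-39.876
  mode - wants cross < 0 → take C=(9.4757,-3.6982) (cross=-39.876)
ex = (C−B)/|BC| = (0.8917,-0.4527); ey = (0.4527,0.8917)
P = B + 2.70·ex + 1.82·ey = (3.7906,1.2295)

3.79 1.23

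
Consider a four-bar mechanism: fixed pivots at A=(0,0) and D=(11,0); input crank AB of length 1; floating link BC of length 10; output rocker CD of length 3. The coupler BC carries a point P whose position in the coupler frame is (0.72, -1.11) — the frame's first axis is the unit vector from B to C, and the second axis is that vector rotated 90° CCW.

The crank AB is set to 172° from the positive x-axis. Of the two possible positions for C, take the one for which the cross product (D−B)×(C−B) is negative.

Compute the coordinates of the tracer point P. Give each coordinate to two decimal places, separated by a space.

A=(0,0), D=(11.00,0)
B = A + 1.00·(cos172°, sin172°) = (-0.9903, 0.1392)
|BD| = 11.9911
circle(B,10.00) ∩ circle(D,3.00): a=9.7900, h=2.0385
  candidates: C₊=(8.8228,2.0639) cross=24.444; C₋=(8.7754,-2.0128) cross=-24.444
  mode - wants cross < 0 → take C=(8.7754,-2.0128) (cross=-24.444)
ex = (C−B)/|BC| = (0.9766,-0.2152); ey = (0.2152,0.9766)
P = B + 0.72·ex + -1.11·ey = (-0.5260,-1.0998)

-0.53 -1.10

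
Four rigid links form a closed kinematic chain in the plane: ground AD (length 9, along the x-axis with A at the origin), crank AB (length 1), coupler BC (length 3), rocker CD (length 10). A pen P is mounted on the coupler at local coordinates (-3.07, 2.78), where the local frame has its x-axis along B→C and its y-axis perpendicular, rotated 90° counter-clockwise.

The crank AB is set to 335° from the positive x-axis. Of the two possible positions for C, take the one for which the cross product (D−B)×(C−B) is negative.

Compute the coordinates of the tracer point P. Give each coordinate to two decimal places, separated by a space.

4.81 0.96

A=(0,0), D=(9.00,0)
B = A + 1.00·(cos335°, sin335°) = (0.9063, -0.4226)
|BD| = 8.1047
circle(B,3.00) ∩ circle(D,10.00): a=-1.5617, h=2.5615
  candidates: C₊=(-0.7868,2.0540) cross=20.760; C₋=(-0.5197,-3.0621) cross=-20.760
  mode - wants cross < 0 → take C=(-0.5197,-3.0621) (cross=-20.760)
ex = (C−B)/|BC| = (-0.4753,-0.8798); ey = (0.8798,-0.4753)
P = B + -3.07·ex + 2.78·ey = (4.8114,0.9570)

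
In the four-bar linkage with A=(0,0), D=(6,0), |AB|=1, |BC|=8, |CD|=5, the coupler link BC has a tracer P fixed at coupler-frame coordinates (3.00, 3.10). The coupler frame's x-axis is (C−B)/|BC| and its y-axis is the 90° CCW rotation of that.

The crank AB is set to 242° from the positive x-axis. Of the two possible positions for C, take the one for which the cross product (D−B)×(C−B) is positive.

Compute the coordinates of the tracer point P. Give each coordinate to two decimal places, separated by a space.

A=(0,0), D=(6.00,0)
B = A + 1.00·(cos242°, sin242°) = (-0.4695, -0.8829)
|BD| = 6.5294
circle(B,8.00) ∩ circle(D,5.00): a=6.2512, h=4.9923
  candidates: C₊=(5.0492,4.9088) cross=32.597; C₋=(6.3994,-4.9840) cross=-32.597
  mode + wants cross > 0 → take C=(5.0492,4.9088) (cross=32.597)
ex = (C−B)/|BC| = (0.6898,0.7240); ey = (-0.7240,0.6898)
P = B + 3.00·ex + 3.10·ey = (-0.6443,3.4274)

-0.64 3.43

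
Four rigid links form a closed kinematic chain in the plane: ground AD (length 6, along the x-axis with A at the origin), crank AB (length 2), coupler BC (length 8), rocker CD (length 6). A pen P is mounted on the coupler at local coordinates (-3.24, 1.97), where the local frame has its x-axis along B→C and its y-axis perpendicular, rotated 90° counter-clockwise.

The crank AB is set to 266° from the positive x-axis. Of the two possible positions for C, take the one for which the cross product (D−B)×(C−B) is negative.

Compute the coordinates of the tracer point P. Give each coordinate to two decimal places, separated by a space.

-1.98 1.32

A=(0,0), D=(6.00,0)
B = A + 2.00·(cos266°, sin266°) = (-0.1395, -1.9951)
|BD| = 6.4556
circle(B,8.00) ∩ circle(D,6.00): a=5.3965, h=5.9058
  candidates: C₊=(3.1675,5.2893) cross=38.125; C₋=(6.8180,-5.9440) cross=-38.125
  mode - wants cross < 0 → take C=(6.8180,-5.9440) (cross=-38.125)
ex = (C−B)/|BC| = (0.8697,-0.4936); ey = (0.4936,0.8697)
P = B + -3.24·ex + 1.97·ey = (-1.9849,1.3174)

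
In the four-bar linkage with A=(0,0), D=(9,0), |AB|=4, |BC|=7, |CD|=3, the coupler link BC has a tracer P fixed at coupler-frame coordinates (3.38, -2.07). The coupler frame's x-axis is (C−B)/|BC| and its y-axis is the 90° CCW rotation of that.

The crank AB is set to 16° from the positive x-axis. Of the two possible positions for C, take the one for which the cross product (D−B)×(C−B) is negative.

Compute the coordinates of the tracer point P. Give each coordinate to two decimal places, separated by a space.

5.40 -2.54

A=(0,0), D=(9.00,0)
B = A + 4.00·(cos16°, sin16°) = (3.8450, 1.1025)
|BD| = 5.2715
circle(B,7.00) ∩ circle(D,3.00): a=6.4297, h=2.7674
  candidates: C₊=(10.7114,2.4640) cross=14.589; C₋=(9.5538,-2.9484) cross=-14.589
  mode - wants cross < 0 → take C=(9.5538,-2.9484) (cross=-14.589)
ex = (C−B)/|BC| = (0.8155,-0.5787); ey = (0.5787,0.8155)
P = B + 3.38·ex + -2.07·ey = (5.4036,-2.5417)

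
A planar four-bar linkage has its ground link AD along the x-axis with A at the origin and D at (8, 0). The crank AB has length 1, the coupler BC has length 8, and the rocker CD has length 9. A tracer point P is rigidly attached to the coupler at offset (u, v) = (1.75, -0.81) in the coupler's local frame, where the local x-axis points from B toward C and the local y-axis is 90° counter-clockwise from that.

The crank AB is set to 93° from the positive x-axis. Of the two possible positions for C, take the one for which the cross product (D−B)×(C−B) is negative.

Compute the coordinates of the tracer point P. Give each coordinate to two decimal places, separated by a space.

A=(0,0), D=(8.00,0)
B = A + 1.00·(cos93°, sin93°) = (-0.0523, 0.9986)
|BD| = 8.1140
circle(B,8.00) ∩ circle(D,9.00): a=3.0094, h=7.4124
  candidates: C₊=(3.8465,7.9843) cross=60.144; C₋=(2.0220,-6.7278) cross=-60.144
  mode - wants cross < 0 → take C=(2.0220,-6.7278) (cross=-60.144)
ex = (C−B)/|BC| = (0.2593,-0.9658); ey = (0.9658,0.2593)
P = B + 1.75·ex + -0.81·ey = (-0.3809,-0.9015)

-0.38 -0.90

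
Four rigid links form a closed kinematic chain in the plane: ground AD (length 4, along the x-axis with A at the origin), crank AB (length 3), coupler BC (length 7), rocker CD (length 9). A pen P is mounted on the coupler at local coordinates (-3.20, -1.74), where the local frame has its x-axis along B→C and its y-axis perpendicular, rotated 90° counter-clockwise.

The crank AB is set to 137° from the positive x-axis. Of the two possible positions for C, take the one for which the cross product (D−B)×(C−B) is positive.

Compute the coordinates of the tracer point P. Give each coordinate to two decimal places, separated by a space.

A=(0,0), D=(4.00,0)
B = A + 3.00·(cos137°, sin137°) = (-2.1941, 2.0460)
|BD| = 6.5232
circle(B,7.00) ∩ circle(D,9.00): a=0.8088, h=6.9531
  candidates: C₊=(0.7548,8.3946) cross=45.357; C₋=(-3.6069,-4.8100) cross=-45.357
  mode + wants cross > 0 → take C=(0.7548,8.3946) (cross=45.357)
ex = (C−B)/|BC| = (0.4213,0.9069); ey = (-0.9069,0.4213)
P = B + -3.20·ex + -1.74·ey = (-1.9640,-1.5892)

-1.96 -1.59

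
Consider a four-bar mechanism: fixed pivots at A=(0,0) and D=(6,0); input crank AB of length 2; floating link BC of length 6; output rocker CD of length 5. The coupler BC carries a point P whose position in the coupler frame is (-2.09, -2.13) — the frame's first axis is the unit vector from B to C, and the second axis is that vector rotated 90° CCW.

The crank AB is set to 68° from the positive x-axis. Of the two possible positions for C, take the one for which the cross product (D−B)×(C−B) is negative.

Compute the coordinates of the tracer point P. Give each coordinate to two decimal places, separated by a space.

-1.96 3.11

A=(0,0), D=(6.00,0)
B = A + 2.00·(cos68°, sin68°) = (0.7492, 1.8544)
|BD| = 5.5686
circle(B,6.00) ∩ circle(D,5.00): a=3.7720, h=4.6661
  candidates: C₊=(5.8597,4.9980) cross=25.983; C₋=(2.7521,-3.8015) cross=-25.983
  mode - wants cross < 0 → take C=(2.7521,-3.8015) (cross=-25.983)
ex = (C−B)/|BC| = (0.3338,-0.9426); ey = (0.9426,0.3338)
P = B + -2.09·ex + -2.13·ey = (-1.9563,3.1135)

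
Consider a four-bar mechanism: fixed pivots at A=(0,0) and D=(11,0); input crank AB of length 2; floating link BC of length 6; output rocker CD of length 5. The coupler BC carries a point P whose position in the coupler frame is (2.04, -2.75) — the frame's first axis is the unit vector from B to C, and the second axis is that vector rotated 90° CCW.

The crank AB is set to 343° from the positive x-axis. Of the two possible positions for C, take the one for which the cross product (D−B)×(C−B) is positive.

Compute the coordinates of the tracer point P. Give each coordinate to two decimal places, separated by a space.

5.15 -1.70

A=(0,0), D=(11.00,0)
B = A + 2.00·(cos343°, sin343°) = (1.9126, -0.5847)
|BD| = 9.1062
circle(B,6.00) ∩ circle(D,5.00): a=5.1571, h=3.0667
  candidates: C₊=(6.8621,2.8068) cross=27.926; C₋=(7.2560,-3.3139) cross=-27.926
  mode + wants cross > 0 → take C=(6.8621,2.8068) (cross=27.926)
ex = (C−B)/|BC| = (0.8249,0.5653); ey = (-0.5653,0.8249)
P = B + 2.04·ex + -2.75·ey = (5.1499,-1.7002)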